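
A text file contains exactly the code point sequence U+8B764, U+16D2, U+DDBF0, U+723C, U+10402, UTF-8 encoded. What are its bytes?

U+8B764: 4-byte form → F2 8B 9D A4.
U+16D2: 3-byte form → E1 9B 92.
U+DDBF0: 4-byte form → F3 9D AF B0.
U+723C: 3-byte form → E7 88 BC.
U+10402: 4-byte form → F0 90 90 82.
Concatenated (18 bytes): F2 8B 9D A4 E1 9B 92 F3 9D AF B0 E7 88 BC F0 90 90 82.

F2 8B 9D A4 E1 9B 92 F3 9D AF B0 E7 88 BC F0 90 90 82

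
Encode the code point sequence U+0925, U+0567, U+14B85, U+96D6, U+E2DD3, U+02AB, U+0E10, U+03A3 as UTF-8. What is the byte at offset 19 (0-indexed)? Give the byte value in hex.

U+0925 → 3-byte form E0 A4 A5 at offsets 0–2.
U+0567 → 2-byte form D5 A7 at offsets 3–4.
U+14B85 → 4-byte form F0 94 AE 85 at offsets 5–8.
U+96D6 → 3-byte form E9 9B 96 at offsets 9–11.
U+E2DD3 → 4-byte form F3 A2 B7 93 at offsets 12–15.
U+02AB → 2-byte form CA AB at offsets 16–17.
U+0E10 → 3-byte form E0 B8 90 at offsets 18–20.
Offset 19 falls in char 7's range; it's byte 2 of E0 B8 90 = 0xB8.

0xB8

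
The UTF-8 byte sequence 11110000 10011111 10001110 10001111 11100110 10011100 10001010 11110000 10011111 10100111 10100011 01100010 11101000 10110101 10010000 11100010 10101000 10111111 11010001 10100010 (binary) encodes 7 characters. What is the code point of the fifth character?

Offset 0: leading byte 0xF0 = 11110000 → 4-byte char #1 = F0 9F 8E 8F.
Offset 4: leading byte 0xE6 = 11100110 → 3-byte char #2 = E6 9C 8A.
Offset 7: leading byte 0xF0 = 11110000 → 4-byte char #3 = F0 9F A7 A3.
Offset 11: leading byte 0x62 = 01100010 → 1-byte char #4 = 62.
Offset 12: leading byte 0xE8 = 11101000 → 3-byte char #5 = E8 B5 90.
Leading byte 0xE8 = 11101000 matches 1110xxxx → 3-byte sequence.
Byte 1: 0xE8 = 11101000, payload 1000 (4 bits).
Byte 2: 0xB5 = 10110101 (10xxxxxx ✓), payload 110101.
Byte 3: 0x90 = 10010000 (10xxxxxx ✓), payload 010000.
Concatenate: 1000110101010000 = 0x8D50 (16 bits → U+8D50).

U+8D50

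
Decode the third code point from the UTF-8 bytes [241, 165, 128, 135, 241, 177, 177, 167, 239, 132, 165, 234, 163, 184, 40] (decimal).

U+F125

Offset 0: leading byte 0xF1 = 11110001 → 4-byte char #1 = F1 A5 80 87.
Offset 4: leading byte 0xF1 = 11110001 → 4-byte char #2 = F1 B1 B1 A7.
Offset 8: leading byte 0xEF = 11101111 → 3-byte char #3 = EF 84 A5.
Leading byte 0xEF = 11101111 matches 1110xxxx → 3-byte sequence.
Byte 1: 0xEF = 11101111, payload 1111 (4 bits).
Byte 2: 0x84 = 10000100 (10xxxxxx ✓), payload 000100.
Byte 3: 0xA5 = 10100101 (10xxxxxx ✓), payload 100101.
Concatenate: 1111000100100101 = 0xF125 (16 bits → U+F125).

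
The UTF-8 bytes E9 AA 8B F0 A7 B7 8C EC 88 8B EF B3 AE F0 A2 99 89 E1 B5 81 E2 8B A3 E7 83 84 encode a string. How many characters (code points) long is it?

8

Byte at offset 0: 0xE9 = 11101001 → 3-byte char (#1). Advance 3.
Byte at offset 3: 0xF0 = 11110000 → 4-byte char (#2). Advance 4.
Byte at offset 7: 0xEC = 11101100 → 3-byte char (#3). Advance 3.
Byte at offset 10: 0xEF = 11101111 → 3-byte char (#4). Advance 3.
Byte at offset 13: 0xF0 = 11110000 → 4-byte char (#5). Advance 4.
Byte at offset 17: 0xE1 = 11100001 → 3-byte char (#6). Advance 3.
Byte at offset 20: 0xE2 = 11100010 → 3-byte char (#7). Advance 3.
Byte at offset 23: 0xE7 = 11100111 → 3-byte char (#8). Advance 3.
Reached end at offset 26 after 8 code points.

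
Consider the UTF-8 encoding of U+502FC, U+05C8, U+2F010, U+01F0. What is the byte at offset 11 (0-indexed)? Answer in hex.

U+502FC → 4-byte form F1 90 8B BC at offsets 0–3.
U+05C8 → 2-byte form D7 88 at offsets 4–5.
U+2F010 → 4-byte form F0 AF 80 90 at offsets 6–9.
U+01F0 → 2-byte form C7 B0 at offsets 10–11.
Offset 11 falls in char 4's range; it's byte 2 of C7 B0 = 0xB0.

0xB0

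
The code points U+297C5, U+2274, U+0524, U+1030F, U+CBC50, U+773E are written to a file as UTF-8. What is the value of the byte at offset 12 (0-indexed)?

0x8F

U+297C5 → 4-byte form F0 A9 9F 85 at offsets 0–3.
U+2274 → 3-byte form E2 89 B4 at offsets 4–6.
U+0524 → 2-byte form D4 A4 at offsets 7–8.
U+1030F → 4-byte form F0 90 8C 8F at offsets 9–12.
Offset 12 falls in char 4's range; it's byte 4 of F0 90 8C 8F = 0x8F.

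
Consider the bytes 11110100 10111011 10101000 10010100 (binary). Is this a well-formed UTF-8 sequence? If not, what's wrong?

Leading byte 0xF4 = 11110100 → 4-byte form.
Payload = 0x13BA14, which exceeds U+10FFFF, the maximum Unicode code point. (Leading bytes F5–FF, or F4 followed by ≥ 0x90, are invalid.)

invalid (encodes a value above U+10FFFF)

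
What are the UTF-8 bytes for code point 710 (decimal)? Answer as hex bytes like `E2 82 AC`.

CB 86

U+02C6 = 0x2C6 = 710 decimal. In range U+0080–U+07FF → 2-byte form: 110xxxxx 10xxxxxx.
Binary (11 bits): 01011000110.
Split 5+6: 01011 | 000110.
Byte 1: 11001011 = 0xCB.
Byte 2: 10000110 = 0x86.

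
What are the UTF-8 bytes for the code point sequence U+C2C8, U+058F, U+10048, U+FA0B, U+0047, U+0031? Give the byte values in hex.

U+C2C8: 3-byte form → EC 8B 88.
U+058F: 2-byte form → D6 8F.
U+10048: 4-byte form → F0 90 81 88.
U+FA0B: 3-byte form → EF A8 8B.
U+0047: 1-byte form → 47.
U+0031: 1-byte form → 31.
Concatenated (14 bytes): EC 8B 88 D6 8F F0 90 81 88 EF A8 8B 47 31.

EC 8B 88 D6 8F F0 90 81 88 EF A8 8B 47 31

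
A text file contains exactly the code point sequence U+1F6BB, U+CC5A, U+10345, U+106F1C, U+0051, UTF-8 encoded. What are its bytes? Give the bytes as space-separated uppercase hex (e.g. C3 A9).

F0 9F 9A BB EC B1 9A F0 90 8D 85 F4 86 BC 9C 51

U+1F6BB: 4-byte form → F0 9F 9A BB.
U+CC5A: 3-byte form → EC B1 9A.
U+10345: 4-byte form → F0 90 8D 85.
U+106F1C: 4-byte form → F4 86 BC 9C.
U+0051: 1-byte form → 51.
Concatenated (16 bytes): F0 9F 9A BB EC B1 9A F0 90 8D 85 F4 86 BC 9C 51.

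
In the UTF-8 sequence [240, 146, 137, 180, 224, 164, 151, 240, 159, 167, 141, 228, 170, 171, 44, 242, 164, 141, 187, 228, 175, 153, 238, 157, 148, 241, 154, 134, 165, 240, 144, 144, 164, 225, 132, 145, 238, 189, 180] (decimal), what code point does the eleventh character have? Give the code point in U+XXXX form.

U+1111

Offset 0: leading byte 0xF0 = 11110000 → 4-byte char #1 = F0 92 89 B4.
Offset 4: leading byte 0xE0 = 11100000 → 3-byte char #2 = E0 A4 97.
Offset 7: leading byte 0xF0 = 11110000 → 4-byte char #3 = F0 9F A7 8D.
Offset 11: leading byte 0xE4 = 11100100 → 3-byte char #4 = E4 AA AB.
Offset 14: leading byte 0x2C = 00101100 → 1-byte char #5 = 2C.
Offset 15: leading byte 0xF2 = 11110010 → 4-byte char #6 = F2 A4 8D BB.
Offset 19: leading byte 0xE4 = 11100100 → 3-byte char #7 = E4 AF 99.
Offset 22: leading byte 0xEE = 11101110 → 3-byte char #8 = EE 9D 94.
Offset 25: leading byte 0xF1 = 11110001 → 4-byte char #9 = F1 9A 86 A5.
Offset 29: leading byte 0xF0 = 11110000 → 4-byte char #10 = F0 90 90 A4.
Offset 33: leading byte 0xE1 = 11100001 → 3-byte char #11 = E1 84 91.
Leading byte 0xE1 = 11100001 matches 1110xxxx → 3-byte sequence.
Byte 1: 0xE1 = 11100001, payload 0001 (4 bits).
Byte 2: 0x84 = 10000100 (10xxxxxx ✓), payload 000100.
Byte 3: 0x91 = 10010001 (10xxxxxx ✓), payload 010001.
Concatenate: 0001000100010001 = 0x1111 (16 bits → U+1111).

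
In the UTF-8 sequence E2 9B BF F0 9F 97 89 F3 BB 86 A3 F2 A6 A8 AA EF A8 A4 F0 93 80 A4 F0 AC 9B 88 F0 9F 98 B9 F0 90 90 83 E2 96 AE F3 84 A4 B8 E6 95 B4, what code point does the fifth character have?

U+FA24

Offset 0: leading byte 0xE2 = 11100010 → 3-byte char #1 = E2 9B BF.
Offset 3: leading byte 0xF0 = 11110000 → 4-byte char #2 = F0 9F 97 89.
Offset 7: leading byte 0xF3 = 11110011 → 4-byte char #3 = F3 BB 86 A3.
Offset 11: leading byte 0xF2 = 11110010 → 4-byte char #4 = F2 A6 A8 AA.
Offset 15: leading byte 0xEF = 11101111 → 3-byte char #5 = EF A8 A4.
Leading byte 0xEF = 11101111 matches 1110xxxx → 3-byte sequence.
Byte 1: 0xEF = 11101111, payload 1111 (4 bits).
Byte 2: 0xA8 = 10101000 (10xxxxxx ✓), payload 101000.
Byte 3: 0xA4 = 10100100 (10xxxxxx ✓), payload 100100.
Concatenate: 1111101000100100 = 0xFA24 (16 bits → U+FA24).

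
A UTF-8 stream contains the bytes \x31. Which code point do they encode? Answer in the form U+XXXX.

U+0031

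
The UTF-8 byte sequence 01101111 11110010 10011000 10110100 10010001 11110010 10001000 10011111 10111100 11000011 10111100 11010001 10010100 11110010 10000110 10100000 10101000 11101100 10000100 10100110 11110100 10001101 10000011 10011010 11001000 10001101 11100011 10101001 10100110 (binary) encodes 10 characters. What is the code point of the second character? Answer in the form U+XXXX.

U+98D11

Offset 0: leading byte 0x6F = 01101111 → 1-byte char #1 = 6F.
Offset 1: leading byte 0xF2 = 11110010 → 4-byte char #2 = F2 98 B4 91.
Leading byte 0xF2 = 11110010 matches 11110xxx → 4-byte sequence.
Byte 1: 0xF2 = 11110010, payload 010 (3 bits).
Byte 2: 0x98 = 10011000 (10xxxxxx ✓), payload 011000.
Byte 3: 0xB4 = 10110100 (10xxxxxx ✓), payload 110100.
Byte 4: 0x91 = 10010001 (10xxxxxx ✓), payload 010001.
Concatenate: 010011000110100010001 = 0x98D11 (21 bits → U+98D11).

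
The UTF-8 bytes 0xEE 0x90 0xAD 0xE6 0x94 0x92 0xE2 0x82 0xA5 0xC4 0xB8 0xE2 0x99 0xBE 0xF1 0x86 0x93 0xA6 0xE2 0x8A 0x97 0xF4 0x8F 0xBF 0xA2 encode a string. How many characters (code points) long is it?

8

Byte at offset 0: 0xEE = 11101110 → 3-byte char (#1). Advance 3.
Byte at offset 3: 0xE6 = 11100110 → 3-byte char (#2). Advance 3.
Byte at offset 6: 0xE2 = 11100010 → 3-byte char (#3). Advance 3.
Byte at offset 9: 0xC4 = 11000100 → 2-byte char (#4). Advance 2.
Byte at offset 11: 0xE2 = 11100010 → 3-byte char (#5). Advance 3.
Byte at offset 14: 0xF1 = 11110001 → 4-byte char (#6). Advance 4.
Byte at offset 18: 0xE2 = 11100010 → 3-byte char (#7). Advance 3.
Byte at offset 21: 0xF4 = 11110100 → 4-byte char (#8). Advance 4.
Reached end at offset 25 after 8 code points.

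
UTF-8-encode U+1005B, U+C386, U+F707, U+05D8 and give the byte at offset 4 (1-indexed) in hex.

0x9B

1-indexed offset 4 is 0-indexed offset 3.
U+1005B → 4-byte form F0 90 81 9B at offsets 0–3.
Offset 3 falls in char 1's range; it's byte 4 of F0 90 81 9B = 0x9B.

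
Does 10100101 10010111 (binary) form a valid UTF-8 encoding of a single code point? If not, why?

Byte 0xA5 = 10100101 has the form 10xxxxxx — a continuation byte — but there is no preceding leading byte.

invalid (continuation byte with no leading byte)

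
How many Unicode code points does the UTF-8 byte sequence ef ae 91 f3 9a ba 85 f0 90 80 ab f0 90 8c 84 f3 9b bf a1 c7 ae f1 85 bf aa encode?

7

Byte at offset 0: 0xEF = 11101111 → 3-byte char (#1). Advance 3.
Byte at offset 3: 0xF3 = 11110011 → 4-byte char (#2). Advance 4.
Byte at offset 7: 0xF0 = 11110000 → 4-byte char (#3). Advance 4.
Byte at offset 11: 0xF0 = 11110000 → 4-byte char (#4). Advance 4.
Byte at offset 15: 0xF3 = 11110011 → 4-byte char (#5). Advance 4.
Byte at offset 19: 0xC7 = 11000111 → 2-byte char (#6). Advance 2.
Byte at offset 21: 0xF1 = 11110001 → 4-byte char (#7). Advance 4.
Reached end at offset 25 after 7 code points.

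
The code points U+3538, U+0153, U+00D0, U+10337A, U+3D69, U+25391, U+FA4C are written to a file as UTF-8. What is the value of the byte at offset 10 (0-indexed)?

U+3538 → 3-byte form E3 94 B8 at offsets 0–2.
U+0153 → 2-byte form C5 93 at offsets 3–4.
U+00D0 → 2-byte form C3 90 at offsets 5–6.
U+10337A → 4-byte form F4 83 8D BA at offsets 7–10.
Offset 10 falls in char 4's range; it's byte 4 of F4 83 8D BA = 0xBA.

0xBA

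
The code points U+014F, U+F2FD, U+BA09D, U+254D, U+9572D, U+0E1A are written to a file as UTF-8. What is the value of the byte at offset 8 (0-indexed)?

U+014F → 2-byte form C5 8F at offsets 0–1.
U+F2FD → 3-byte form EF 8B BD at offsets 2–4.
U+BA09D → 4-byte form F2 BA 82 9D at offsets 5–8.
Offset 8 falls in char 3's range; it's byte 4 of F2 BA 82 9D = 0x9D.

0x9D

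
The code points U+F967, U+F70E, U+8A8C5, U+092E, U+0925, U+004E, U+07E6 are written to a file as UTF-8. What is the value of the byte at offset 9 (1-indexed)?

1-indexed offset 9 is 0-indexed offset 8.
U+F967 → 3-byte form EF A5 A7 at offsets 0–2.
U+F70E → 3-byte form EF 9C 8E at offsets 3–5.
U+8A8C5 → 4-byte form F2 8A A3 85 at offsets 6–9.
Offset 8 falls in char 3's range; it's byte 3 of F2 8A A3 85 = 0xA3.

0xA3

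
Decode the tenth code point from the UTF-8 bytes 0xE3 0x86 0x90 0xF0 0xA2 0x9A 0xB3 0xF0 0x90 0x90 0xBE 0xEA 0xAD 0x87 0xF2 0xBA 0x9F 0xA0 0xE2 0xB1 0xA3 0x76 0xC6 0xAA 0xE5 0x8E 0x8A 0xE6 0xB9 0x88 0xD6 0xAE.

U+6E48

Offset 0: leading byte 0xE3 = 11100011 → 3-byte char #1 = E3 86 90.
Offset 3: leading byte 0xF0 = 11110000 → 4-byte char #2 = F0 A2 9A B3.
Offset 7: leading byte 0xF0 = 11110000 → 4-byte char #3 = F0 90 90 BE.
Offset 11: leading byte 0xEA = 11101010 → 3-byte char #4 = EA AD 87.
Offset 14: leading byte 0xF2 = 11110010 → 4-byte char #5 = F2 BA 9F A0.
Offset 18: leading byte 0xE2 = 11100010 → 3-byte char #6 = E2 B1 A3.
Offset 21: leading byte 0x76 = 01110110 → 1-byte char #7 = 76.
Offset 22: leading byte 0xC6 = 11000110 → 2-byte char #8 = C6 AA.
Offset 24: leading byte 0xE5 = 11100101 → 3-byte char #9 = E5 8E 8A.
Offset 27: leading byte 0xE6 = 11100110 → 3-byte char #10 = E6 B9 88.
Leading byte 0xE6 = 11100110 matches 1110xxxx → 3-byte sequence.
Byte 1: 0xE6 = 11100110, payload 0110 (4 bits).
Byte 2: 0xB9 = 10111001 (10xxxxxx ✓), payload 111001.
Byte 3: 0x88 = 10001000 (10xxxxxx ✓), payload 001000.
Concatenate: 0110111001001000 = 0x6E48 (16 bits → U+6E48).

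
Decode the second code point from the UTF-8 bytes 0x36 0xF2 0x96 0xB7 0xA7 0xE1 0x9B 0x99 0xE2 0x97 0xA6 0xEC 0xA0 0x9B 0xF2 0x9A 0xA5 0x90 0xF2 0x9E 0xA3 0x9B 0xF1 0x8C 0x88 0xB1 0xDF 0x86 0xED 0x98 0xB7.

Offset 0: leading byte 0x36 = 00110110 → 1-byte char #1 = 36.
Offset 1: leading byte 0xF2 = 11110010 → 4-byte char #2 = F2 96 B7 A7.
Leading byte 0xF2 = 11110010 matches 11110xxx → 4-byte sequence.
Byte 1: 0xF2 = 11110010, payload 010 (3 bits).
Byte 2: 0x96 = 10010110 (10xxxxxx ✓), payload 010110.
Byte 3: 0xB7 = 10110111 (10xxxxxx ✓), payload 110111.
Byte 4: 0xA7 = 10100111 (10xxxxxx ✓), payload 100111.
Concatenate: 010010110110111100111 = 0x96DE7 (21 bits → U+96DE7).

U+96DE7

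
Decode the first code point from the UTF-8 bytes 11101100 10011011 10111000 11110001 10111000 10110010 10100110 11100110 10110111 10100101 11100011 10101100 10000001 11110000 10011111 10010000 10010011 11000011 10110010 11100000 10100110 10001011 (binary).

Offset 0: leading byte 0xEC = 11101100 → 3-byte char #1 = EC 9B B8.
Leading byte 0xEC = 11101100 matches 1110xxxx → 3-byte sequence.
Byte 1: 0xEC = 11101100, payload 1100 (4 bits).
Byte 2: 0x9B = 10011011 (10xxxxxx ✓), payload 011011.
Byte 3: 0xB8 = 10111000 (10xxxxxx ✓), payload 111000.
Concatenate: 1100011011111000 = 0xC6F8 (16 bits → U+C6F8).

U+C6F8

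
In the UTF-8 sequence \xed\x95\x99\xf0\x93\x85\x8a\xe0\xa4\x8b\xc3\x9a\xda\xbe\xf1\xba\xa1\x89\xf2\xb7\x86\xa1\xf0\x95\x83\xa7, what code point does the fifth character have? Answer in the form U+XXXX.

Offset 0: leading byte 0xED = 11101101 → 3-byte char #1 = ED 95 99.
Offset 3: leading byte 0xF0 = 11110000 → 4-byte char #2 = F0 93 85 8A.
Offset 7: leading byte 0xE0 = 11100000 → 3-byte char #3 = E0 A4 8B.
Offset 10: leading byte 0xC3 = 11000011 → 2-byte char #4 = C3 9A.
Offset 12: leading byte 0xDA = 11011010 → 2-byte char #5 = DA BE.
Leading byte 0xDA = 11011010 matches 110xxxxx → 2-byte sequence.
Byte 1: 0xDA = 11011010, payload 11010 (5 bits).
Byte 2: 0xBE = 10111110 (10xxxxxx ✓), payload 111110.
Concatenate: 11010111110 = 0x6BE (11 bits → U+06BE).

U+06BE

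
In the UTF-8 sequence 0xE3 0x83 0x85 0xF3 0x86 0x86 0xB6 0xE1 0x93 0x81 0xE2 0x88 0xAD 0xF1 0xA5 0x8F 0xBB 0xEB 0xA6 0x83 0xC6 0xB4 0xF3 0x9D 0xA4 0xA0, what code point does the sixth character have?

U+B983

Offset 0: leading byte 0xE3 = 11100011 → 3-byte char #1 = E3 83 85.
Offset 3: leading byte 0xF3 = 11110011 → 4-byte char #2 = F3 86 86 B6.
Offset 7: leading byte 0xE1 = 11100001 → 3-byte char #3 = E1 93 81.
Offset 10: leading byte 0xE2 = 11100010 → 3-byte char #4 = E2 88 AD.
Offset 13: leading byte 0xF1 = 11110001 → 4-byte char #5 = F1 A5 8F BB.
Offset 17: leading byte 0xEB = 11101011 → 3-byte char #6 = EB A6 83.
Leading byte 0xEB = 11101011 matches 1110xxxx → 3-byte sequence.
Byte 1: 0xEB = 11101011, payload 1011 (4 bits).
Byte 2: 0xA6 = 10100110 (10xxxxxx ✓), payload 100110.
Byte 3: 0x83 = 10000011 (10xxxxxx ✓), payload 000011.
Concatenate: 1011100110000011 = 0xB983 (16 bits → U+B983).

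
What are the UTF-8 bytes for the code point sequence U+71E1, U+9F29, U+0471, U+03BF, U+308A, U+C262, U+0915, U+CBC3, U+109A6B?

U+71E1: 3-byte form → E7 87 A1.
U+9F29: 3-byte form → E9 BC A9.
U+0471: 2-byte form → D1 B1.
U+03BF: 2-byte form → CE BF.
U+308A: 3-byte form → E3 82 8A.
U+C262: 3-byte form → EC 89 A2.
U+0915: 3-byte form → E0 A4 95.
U+CBC3: 3-byte form → EC AF 83.
U+109A6B: 4-byte form → F4 89 A9 AB.
Concatenated (26 bytes): E7 87 A1 E9 BC A9 D1 B1 CE BF E3 82 8A EC 89 A2 E0 A4 95 EC AF 83 F4 89 A9 AB.

E7 87 A1 E9 BC A9 D1 B1 CE BF E3 82 8A EC 89 A2 E0 A4 95 EC AF 83 F4 89 A9 AB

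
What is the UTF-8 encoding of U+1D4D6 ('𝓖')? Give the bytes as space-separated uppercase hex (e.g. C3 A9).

U+1D4D6 = 0x1D4D6 = 120022 decimal. In range U+10000–U+10FFFF → 4-byte form: 11110xxx 10xxxxxx 10xxxxxx 10xxxxxx.
Binary (21 bits): 000011101010011010110.
Split 3+6+6+6: 000 | 011101 | 010011 | 010110.
Byte 1: 11110000 = 0xF0.
Byte 2: 10011101 = 0x9D.
Byte 3: 10010011 = 0x93.
Byte 4: 10010110 = 0x96.

F0 9D 93 96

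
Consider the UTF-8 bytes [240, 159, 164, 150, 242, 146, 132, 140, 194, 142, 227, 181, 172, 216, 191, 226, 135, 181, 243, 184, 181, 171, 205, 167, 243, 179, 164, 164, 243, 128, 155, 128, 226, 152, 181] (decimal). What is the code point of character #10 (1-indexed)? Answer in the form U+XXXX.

Offset 0: leading byte 0xF0 = 11110000 → 4-byte char #1 = F0 9F A4 96.
Offset 4: leading byte 0xF2 = 11110010 → 4-byte char #2 = F2 92 84 8C.
Offset 8: leading byte 0xC2 = 11000010 → 2-byte char #3 = C2 8E.
Offset 10: leading byte 0xE3 = 11100011 → 3-byte char #4 = E3 B5 AC.
Offset 13: leading byte 0xD8 = 11011000 → 2-byte char #5 = D8 BF.
Offset 15: leading byte 0xE2 = 11100010 → 3-byte char #6 = E2 87 B5.
Offset 18: leading byte 0xF3 = 11110011 → 4-byte char #7 = F3 B8 B5 AB.
Offset 22: leading byte 0xCD = 11001101 → 2-byte char #8 = CD A7.
Offset 24: leading byte 0xF3 = 11110011 → 4-byte char #9 = F3 B3 A4 A4.
Offset 28: leading byte 0xF3 = 11110011 → 4-byte char #10 = F3 80 9B 80.
Leading byte 0xF3 = 11110011 matches 11110xxx → 4-byte sequence.
Byte 1: 0xF3 = 11110011, payload 011 (3 bits).
Byte 2: 0x80 = 10000000 (10xxxxxx ✓), payload 000000.
Byte 3: 0x9B = 10011011 (10xxxxxx ✓), payload 011011.
Byte 4: 0x80 = 10000000 (10xxxxxx ✓), payload 000000.
Concatenate: 011000000011011000000 = 0xC06C0 (21 bits → U+C06C0).

U+C06C0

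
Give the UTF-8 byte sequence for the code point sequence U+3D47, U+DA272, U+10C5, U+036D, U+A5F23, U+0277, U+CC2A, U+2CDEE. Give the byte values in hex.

U+3D47: 3-byte form → E3 B5 87.
U+DA272: 4-byte form → F3 9A 89 B2.
U+10C5: 3-byte form → E1 83 85.
U+036D: 2-byte form → CD AD.
U+A5F23: 4-byte form → F2 A5 BC A3.
U+0277: 2-byte form → C9 B7.
U+CC2A: 3-byte form → EC B0 AA.
U+2CDEE: 4-byte form → F0 AC B7 AE.
Concatenated (25 bytes): E3 B5 87 F3 9A 89 B2 E1 83 85 CD AD F2 A5 BC A3 C9 B7 EC B0 AA F0 AC B7 AE.

E3 B5 87 F3 9A 89 B2 E1 83 85 CD AD F2 A5 BC A3 C9 B7 EC B0 AA F0 AC B7 AE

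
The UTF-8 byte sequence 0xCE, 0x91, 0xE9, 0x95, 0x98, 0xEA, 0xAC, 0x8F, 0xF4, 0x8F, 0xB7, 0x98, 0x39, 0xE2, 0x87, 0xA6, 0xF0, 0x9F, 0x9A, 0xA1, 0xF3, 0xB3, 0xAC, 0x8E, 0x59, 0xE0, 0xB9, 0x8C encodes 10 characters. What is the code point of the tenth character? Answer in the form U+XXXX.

U+0E4C

Offset 0: leading byte 0xCE = 11001110 → 2-byte char #1 = CE 91.
Offset 2: leading byte 0xE9 = 11101001 → 3-byte char #2 = E9 95 98.
Offset 5: leading byte 0xEA = 11101010 → 3-byte char #3 = EA AC 8F.
Offset 8: leading byte 0xF4 = 11110100 → 4-byte char #4 = F4 8F B7 98.
Offset 12: leading byte 0x39 = 00111001 → 1-byte char #5 = 39.
Offset 13: leading byte 0xE2 = 11100010 → 3-byte char #6 = E2 87 A6.
Offset 16: leading byte 0xF0 = 11110000 → 4-byte char #7 = F0 9F 9A A1.
Offset 20: leading byte 0xF3 = 11110011 → 4-byte char #8 = F3 B3 AC 8E.
Offset 24: leading byte 0x59 = 01011001 → 1-byte char #9 = 59.
Offset 25: leading byte 0xE0 = 11100000 → 3-byte char #10 = E0 B9 8C.
Leading byte 0xE0 = 11100000 matches 1110xxxx → 3-byte sequence.
Byte 1: 0xE0 = 11100000, payload 0000 (4 bits).
Byte 2: 0xB9 = 10111001 (10xxxxxx ✓), payload 111001.
Byte 3: 0x8C = 10001100 (10xxxxxx ✓), payload 001100.
Concatenate: 0000111001001100 = 0xE4C (16 bits → U+0E4C).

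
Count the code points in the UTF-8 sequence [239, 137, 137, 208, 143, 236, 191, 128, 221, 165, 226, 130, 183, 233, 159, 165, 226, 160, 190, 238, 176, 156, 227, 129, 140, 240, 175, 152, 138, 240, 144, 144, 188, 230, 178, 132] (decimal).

12

Byte at offset 0: 0xEF = 11101111 → 3-byte char (#1). Advance 3.
Byte at offset 3: 0xD0 = 11010000 → 2-byte char (#2). Advance 2.
Byte at offset 5: 0xEC = 11101100 → 3-byte char (#3). Advance 3.
Byte at offset 8: 0xDD = 11011101 → 2-byte char (#4). Advance 2.
Byte at offset 10: 0xE2 = 11100010 → 3-byte char (#5). Advance 3.
Byte at offset 13: 0xE9 = 11101001 → 3-byte char (#6). Advance 3.
Byte at offset 16: 0xE2 = 11100010 → 3-byte char (#7). Advance 3.
Byte at offset 19: 0xEE = 11101110 → 3-byte char (#8). Advance 3.
Byte at offset 22: 0xE3 = 11100011 → 3-byte char (#9). Advance 3.
Byte at offset 25: 0xF0 = 11110000 → 4-byte char (#10). Advance 4.
Byte at offset 29: 0xF0 = 11110000 → 4-byte char (#11). Advance 4.
Byte at offset 33: 0xE6 = 11100110 → 3-byte char (#12). Advance 3.
Reached end at offset 36 after 12 code points.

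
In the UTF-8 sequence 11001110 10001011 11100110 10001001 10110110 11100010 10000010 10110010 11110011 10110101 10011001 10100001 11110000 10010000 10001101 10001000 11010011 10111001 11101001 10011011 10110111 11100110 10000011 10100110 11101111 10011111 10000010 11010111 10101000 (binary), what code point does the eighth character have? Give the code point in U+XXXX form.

U+60E6

Offset 0: leading byte 0xCE = 11001110 → 2-byte char #1 = CE 8B.
Offset 2: leading byte 0xE6 = 11100110 → 3-byte char #2 = E6 89 B6.
Offset 5: leading byte 0xE2 = 11100010 → 3-byte char #3 = E2 82 B2.
Offset 8: leading byte 0xF3 = 11110011 → 4-byte char #4 = F3 B5 99 A1.
Offset 12: leading byte 0xF0 = 11110000 → 4-byte char #5 = F0 90 8D 88.
Offset 16: leading byte 0xD3 = 11010011 → 2-byte char #6 = D3 B9.
Offset 18: leading byte 0xE9 = 11101001 → 3-byte char #7 = E9 9B B7.
Offset 21: leading byte 0xE6 = 11100110 → 3-byte char #8 = E6 83 A6.
Leading byte 0xE6 = 11100110 matches 1110xxxx → 3-byte sequence.
Byte 1: 0xE6 = 11100110, payload 0110 (4 bits).
Byte 2: 0x83 = 10000011 (10xxxxxx ✓), payload 000011.
Byte 3: 0xA6 = 10100110 (10xxxxxx ✓), payload 100110.
Concatenate: 0110000011100110 = 0x60E6 (16 bits → U+60E6).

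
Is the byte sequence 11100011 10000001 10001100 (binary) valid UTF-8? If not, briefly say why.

valid

Leading byte 0xE3 = 11100011 → 3-byte form.
Continuation bytes 0x81=10000001, 0x8C=10001100 all match 10xxxxxx.
Decoded value 0x304C is ≥ 0x800 (shortest form) and not a surrogate.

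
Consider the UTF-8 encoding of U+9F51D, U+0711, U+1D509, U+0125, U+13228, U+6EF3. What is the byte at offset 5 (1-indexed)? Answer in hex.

0xDC

1-indexed offset 5 is 0-indexed offset 4.
U+9F51D → 4-byte form F2 9F 94 9D at offsets 0–3.
U+0711 → 2-byte form DC 91 at offsets 4–5.
Offset 4 falls in char 2's range; it's byte 1 of DC 91 = 0xDC.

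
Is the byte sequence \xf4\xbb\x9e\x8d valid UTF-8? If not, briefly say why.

Leading byte 0xF4 = 11110100 → 4-byte form.
Payload = 0x13B78D, which exceeds U+10FFFF, the maximum Unicode code point. (Leading bytes F5–FF, or F4 followed by ≥ 0x90, are invalid.)

invalid (encodes a value above U+10FFFF)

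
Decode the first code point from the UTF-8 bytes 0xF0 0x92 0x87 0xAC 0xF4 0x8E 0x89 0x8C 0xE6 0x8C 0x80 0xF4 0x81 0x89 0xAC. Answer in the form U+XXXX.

U+121EC

Offset 0: leading byte 0xF0 = 11110000 → 4-byte char #1 = F0 92 87 AC.
Leading byte 0xF0 = 11110000 matches 11110xxx → 4-byte sequence.
Byte 1: 0xF0 = 11110000, payload 000 (3 bits).
Byte 2: 0x92 = 10010010 (10xxxxxx ✓), payload 010010.
Byte 3: 0x87 = 10000111 (10xxxxxx ✓), payload 000111.
Byte 4: 0xAC = 10101100 (10xxxxxx ✓), payload 101100.
Concatenate: 000010010000111101100 = 0x121EC (21 bits → U+121EC).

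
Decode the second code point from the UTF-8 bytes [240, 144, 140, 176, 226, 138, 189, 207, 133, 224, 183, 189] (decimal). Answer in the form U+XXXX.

U+22BD

Offset 0: leading byte 0xF0 = 11110000 → 4-byte char #1 = F0 90 8C B0.
Offset 4: leading byte 0xE2 = 11100010 → 3-byte char #2 = E2 8A BD.
Leading byte 0xE2 = 11100010 matches 1110xxxx → 3-byte sequence.
Byte 1: 0xE2 = 11100010, payload 0010 (4 bits).
Byte 2: 0x8A = 10001010 (10xxxxxx ✓), payload 001010.
Byte 3: 0xBD = 10111101 (10xxxxxx ✓), payload 111101.
Concatenate: 0010001010111101 = 0x22BD (16 bits → U+22BD).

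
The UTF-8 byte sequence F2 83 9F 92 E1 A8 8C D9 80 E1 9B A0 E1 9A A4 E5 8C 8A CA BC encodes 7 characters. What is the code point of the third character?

Offset 0: leading byte 0xF2 = 11110010 → 4-byte char #1 = F2 83 9F 92.
Offset 4: leading byte 0xE1 = 11100001 → 3-byte char #2 = E1 A8 8C.
Offset 7: leading byte 0xD9 = 11011001 → 2-byte char #3 = D9 80.
Leading byte 0xD9 = 11011001 matches 110xxxxx → 2-byte sequence.
Byte 1: 0xD9 = 11011001, payload 11001 (5 bits).
Byte 2: 0x80 = 10000000 (10xxxxxx ✓), payload 000000.
Concatenate: 11001000000 = 0x640 (11 bits → U+0640).

U+0640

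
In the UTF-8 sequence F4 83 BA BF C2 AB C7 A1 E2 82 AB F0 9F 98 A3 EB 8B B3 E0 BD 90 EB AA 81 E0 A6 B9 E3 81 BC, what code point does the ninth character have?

Offset 0: leading byte 0xF4 = 11110100 → 4-byte char #1 = F4 83 BA BF.
Offset 4: leading byte 0xC2 = 11000010 → 2-byte char #2 = C2 AB.
Offset 6: leading byte 0xC7 = 11000111 → 2-byte char #3 = C7 A1.
Offset 8: leading byte 0xE2 = 11100010 → 3-byte char #4 = E2 82 AB.
Offset 11: leading byte 0xF0 = 11110000 → 4-byte char #5 = F0 9F 98 A3.
Offset 15: leading byte 0xEB = 11101011 → 3-byte char #6 = EB 8B B3.
Offset 18: leading byte 0xE0 = 11100000 → 3-byte char #7 = E0 BD 90.
Offset 21: leading byte 0xEB = 11101011 → 3-byte char #8 = EB AA 81.
Offset 24: leading byte 0xE0 = 11100000 → 3-byte char #9 = E0 A6 B9.
Leading byte 0xE0 = 11100000 matches 1110xxxx → 3-byte sequence.
Byte 1: 0xE0 = 11100000, payload 0000 (4 bits).
Byte 2: 0xA6 = 10100110 (10xxxxxx ✓), payload 100110.
Byte 3: 0xB9 = 10111001 (10xxxxxx ✓), payload 111001.
Concatenate: 0000100110111001 = 0x9B9 (16 bits → U+09B9).

U+09B9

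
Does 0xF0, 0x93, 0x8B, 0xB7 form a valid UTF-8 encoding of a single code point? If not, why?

valid

Leading byte 0xF0 = 11110000 → 4-byte form.
Continuation bytes 0x93=10010011, 0x8B=10001011, 0xB7=10110111 all match 10xxxxxx.
Decoded value 0x132F7 is ≥ 0x10000 (shortest form) and not a surrogate.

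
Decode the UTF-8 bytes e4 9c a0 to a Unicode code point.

Leading byte 0xE4 = 11100100 matches 1110xxxx → 3-byte sequence.
Byte 1: 0xE4 = 11100100, payload 0100 (4 bits).
Byte 2: 0x9C = 10011100 (10xxxxxx ✓), payload 011100.
Byte 3: 0xA0 = 10100000 (10xxxxxx ✓), payload 100000.
Concatenate: 0100011100100000 = 0x4720 (16 bits → U+4720).

U+4720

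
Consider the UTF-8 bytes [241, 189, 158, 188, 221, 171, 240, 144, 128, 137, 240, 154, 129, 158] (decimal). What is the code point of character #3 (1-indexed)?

U+10009

Offset 0: leading byte 0xF1 = 11110001 → 4-byte char #1 = F1 BD 9E BC.
Offset 4: leading byte 0xDD = 11011101 → 2-byte char #2 = DD AB.
Offset 6: leading byte 0xF0 = 11110000 → 4-byte char #3 = F0 90 80 89.
Leading byte 0xF0 = 11110000 matches 11110xxx → 4-byte sequence.
Byte 1: 0xF0 = 11110000, payload 000 (3 bits).
Byte 2: 0x90 = 10010000 (10xxxxxx ✓), payload 010000.
Byte 3: 0x80 = 10000000 (10xxxxxx ✓), payload 000000.
Byte 4: 0x89 = 10001001 (10xxxxxx ✓), payload 001001.
Concatenate: 000010000000000001001 = 0x10009 (21 bits → U+10009).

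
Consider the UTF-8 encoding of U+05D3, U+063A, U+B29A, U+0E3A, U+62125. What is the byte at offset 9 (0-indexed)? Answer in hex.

U+05D3 → 2-byte form D7 93 at offsets 0–1.
U+063A → 2-byte form D8 BA at offsets 2–3.
U+B29A → 3-byte form EB 8A 9A at offsets 4–6.
U+0E3A → 3-byte form E0 B8 BA at offsets 7–9.
Offset 9 falls in char 4's range; it's byte 3 of E0 B8 BA = 0xBA.

0xBA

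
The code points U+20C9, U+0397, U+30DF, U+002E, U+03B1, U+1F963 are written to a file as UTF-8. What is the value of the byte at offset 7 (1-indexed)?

0x83

1-indexed offset 7 is 0-indexed offset 6.
U+20C9 → 3-byte form E2 83 89 at offsets 0–2.
U+0397 → 2-byte form CE 97 at offsets 3–4.
U+30DF → 3-byte form E3 83 9F at offsets 5–7.
Offset 6 falls in char 3's range; it's byte 2 of E3 83 9F = 0x83.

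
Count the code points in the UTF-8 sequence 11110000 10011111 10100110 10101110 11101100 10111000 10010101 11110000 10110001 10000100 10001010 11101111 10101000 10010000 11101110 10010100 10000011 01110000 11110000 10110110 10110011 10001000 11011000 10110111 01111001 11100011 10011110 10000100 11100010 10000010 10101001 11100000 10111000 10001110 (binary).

12

Byte at offset 0: 0xF0 = 11110000 → 4-byte char (#1). Advance 4.
Byte at offset 4: 0xEC = 11101100 → 3-byte char (#2). Advance 3.
Byte at offset 7: 0xF0 = 11110000 → 4-byte char (#3). Advance 4.
Byte at offset 11: 0xEF = 11101111 → 3-byte char (#4). Advance 3.
Byte at offset 14: 0xEE = 11101110 → 3-byte char (#5). Advance 3.
Byte at offset 17: 0x70 = 01110000 → 1-byte char (#6). Advance 1.
Byte at offset 18: 0xF0 = 11110000 → 4-byte char (#7). Advance 4.
Byte at offset 22: 0xD8 = 11011000 → 2-byte char (#8). Advance 2.
Byte at offset 24: 0x79 = 01111001 → 1-byte char (#9). Advance 1.
Byte at offset 25: 0xE3 = 11100011 → 3-byte char (#10). Advance 3.
Byte at offset 28: 0xE2 = 11100010 → 3-byte char (#11). Advance 3.
Byte at offset 31: 0xE0 = 11100000 → 3-byte char (#12). Advance 3.
Reached end at offset 34 after 12 code points.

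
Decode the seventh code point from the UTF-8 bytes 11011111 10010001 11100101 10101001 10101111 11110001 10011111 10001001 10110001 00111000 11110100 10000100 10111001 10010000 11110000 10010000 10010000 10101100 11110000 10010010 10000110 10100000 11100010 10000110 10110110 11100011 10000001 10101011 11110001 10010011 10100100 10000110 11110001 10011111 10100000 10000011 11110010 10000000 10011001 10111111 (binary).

Offset 0: leading byte 0xDF = 11011111 → 2-byte char #1 = DF 91.
Offset 2: leading byte 0xE5 = 11100101 → 3-byte char #2 = E5 A9 AF.
Offset 5: leading byte 0xF1 = 11110001 → 4-byte char #3 = F1 9F 89 B1.
Offset 9: leading byte 0x38 = 00111000 → 1-byte char #4 = 38.
Offset 10: leading byte 0xF4 = 11110100 → 4-byte char #5 = F4 84 B9 90.
Offset 14: leading byte 0xF0 = 11110000 → 4-byte char #6 = F0 90 90 AC.
Offset 18: leading byte 0xF0 = 11110000 → 4-byte char #7 = F0 92 86 A0.
Leading byte 0xF0 = 11110000 matches 11110xxx → 4-byte sequence.
Byte 1: 0xF0 = 11110000, payload 000 (3 bits).
Byte 2: 0x92 = 10010010 (10xxxxxx ✓), payload 010010.
Byte 3: 0x86 = 10000110 (10xxxxxx ✓), payload 000110.
Byte 4: 0xA0 = 10100000 (10xxxxxx ✓), payload 100000.
Concatenate: 000010010000110100000 = 0x121A0 (21 bits → U+121A0).

U+121A0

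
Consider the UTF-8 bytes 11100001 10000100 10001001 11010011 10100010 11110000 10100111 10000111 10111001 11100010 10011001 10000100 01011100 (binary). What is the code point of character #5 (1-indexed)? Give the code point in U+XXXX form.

Offset 0: leading byte 0xE1 = 11100001 → 3-byte char #1 = E1 84 89.
Offset 3: leading byte 0xD3 = 11010011 → 2-byte char #2 = D3 A2.
Offset 5: leading byte 0xF0 = 11110000 → 4-byte char #3 = F0 A7 87 B9.
Offset 9: leading byte 0xE2 = 11100010 → 3-byte char #4 = E2 99 84.
Offset 12: leading byte 0x5C = 01011100 → 1-byte char #5 = 5C.
Leading byte 0x5C = 01011100 matches 0xxxxxxx → 1-byte sequence.
Byte 1: 0x5C = 01011100, payload 1011100 (7 bits).
Concatenate: 1011100 = 0x5C (7 bits → U+005C).

U+005C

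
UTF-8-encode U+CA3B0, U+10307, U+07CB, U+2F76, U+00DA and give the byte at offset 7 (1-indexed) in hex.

0x8C

1-indexed offset 7 is 0-indexed offset 6.
U+CA3B0 → 4-byte form F3 8A 8E B0 at offsets 0–3.
U+10307 → 4-byte form F0 90 8C 87 at offsets 4–7.
Offset 6 falls in char 2's range; it's byte 3 of F0 90 8C 87 = 0x8C.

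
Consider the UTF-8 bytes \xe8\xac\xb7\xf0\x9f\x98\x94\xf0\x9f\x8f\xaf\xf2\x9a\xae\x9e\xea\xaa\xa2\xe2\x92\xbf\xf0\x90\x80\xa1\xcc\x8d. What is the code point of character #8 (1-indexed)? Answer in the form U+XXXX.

U+030D

Offset 0: leading byte 0xE8 = 11101000 → 3-byte char #1 = E8 AC B7.
Offset 3: leading byte 0xF0 = 11110000 → 4-byte char #2 = F0 9F 98 94.
Offset 7: leading byte 0xF0 = 11110000 → 4-byte char #3 = F0 9F 8F AF.
Offset 11: leading byte 0xF2 = 11110010 → 4-byte char #4 = F2 9A AE 9E.
Offset 15: leading byte 0xEA = 11101010 → 3-byte char #5 = EA AA A2.
Offset 18: leading byte 0xE2 = 11100010 → 3-byte char #6 = E2 92 BF.
Offset 21: leading byte 0xF0 = 11110000 → 4-byte char #7 = F0 90 80 A1.
Offset 25: leading byte 0xCC = 11001100 → 2-byte char #8 = CC 8D.
Leading byte 0xCC = 11001100 matches 110xxxxx → 2-byte sequence.
Byte 1: 0xCC = 11001100, payload 01100 (5 bits).
Byte 2: 0x8D = 10001101 (10xxxxxx ✓), payload 001101.
Concatenate: 01100001101 = 0x30D (11 bits → U+030D).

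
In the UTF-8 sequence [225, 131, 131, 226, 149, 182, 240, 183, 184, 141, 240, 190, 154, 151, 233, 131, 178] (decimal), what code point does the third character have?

U+37E0D

Offset 0: leading byte 0xE1 = 11100001 → 3-byte char #1 = E1 83 83.
Offset 3: leading byte 0xE2 = 11100010 → 3-byte char #2 = E2 95 B6.
Offset 6: leading byte 0xF0 = 11110000 → 4-byte char #3 = F0 B7 B8 8D.
Leading byte 0xF0 = 11110000 matches 11110xxx → 4-byte sequence.
Byte 1: 0xF0 = 11110000, payload 000 (3 bits).
Byte 2: 0xB7 = 10110111 (10xxxxxx ✓), payload 110111.
Byte 3: 0xB8 = 10111000 (10xxxxxx ✓), payload 111000.
Byte 4: 0x8D = 10001101 (10xxxxxx ✓), payload 001101.
Concatenate: 000110111111000001101 = 0x37E0D (21 bits → U+37E0D).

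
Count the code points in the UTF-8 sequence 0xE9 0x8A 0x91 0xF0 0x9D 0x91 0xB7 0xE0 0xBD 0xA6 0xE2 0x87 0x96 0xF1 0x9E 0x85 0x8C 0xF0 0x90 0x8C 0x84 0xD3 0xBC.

Byte at offset 0: 0xE9 = 11101001 → 3-byte char (#1). Advance 3.
Byte at offset 3: 0xF0 = 11110000 → 4-byte char (#2). Advance 4.
Byte at offset 7: 0xE0 = 11100000 → 3-byte char (#3). Advance 3.
Byte at offset 10: 0xE2 = 11100010 → 3-byte char (#4). Advance 3.
Byte at offset 13: 0xF1 = 11110001 → 4-byte char (#5). Advance 4.
Byte at offset 17: 0xF0 = 11110000 → 4-byte char (#6). Advance 4.
Byte at offset 21: 0xD3 = 11010011 → 2-byte char (#7). Advance 2.
Reached end at offset 23 after 7 code points.

7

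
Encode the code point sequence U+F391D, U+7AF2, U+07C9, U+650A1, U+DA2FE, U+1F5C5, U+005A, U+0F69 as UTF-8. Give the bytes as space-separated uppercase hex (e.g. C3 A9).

U+F391D: 4-byte form → F3 B3 A4 9D.
U+7AF2: 3-byte form → E7 AB B2.
U+07C9: 2-byte form → DF 89.
U+650A1: 4-byte form → F1 A5 82 A1.
U+DA2FE: 4-byte form → F3 9A 8B BE.
U+1F5C5: 4-byte form → F0 9F 97 85.
U+005A: 1-byte form → 5A.
U+0F69: 3-byte form → E0 BD A9.
Concatenated (25 bytes): F3 B3 A4 9D E7 AB B2 DF 89 F1 A5 82 A1 F3 9A 8B BE F0 9F 97 85 5A E0 BD A9.

F3 B3 A4 9D E7 AB B2 DF 89 F1 A5 82 A1 F3 9A 8B BE F0 9F 97 85 5A E0 BD A9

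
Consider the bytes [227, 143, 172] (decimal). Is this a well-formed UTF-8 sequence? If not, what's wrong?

Leading byte 0xE3 = 11100011 → 3-byte form.
Continuation bytes 0x8F=10001111, 0xAC=10101100 all match 10xxxxxx.
Decoded value 0x33EC is ≥ 0x800 (shortest form) and not a surrogate.

valid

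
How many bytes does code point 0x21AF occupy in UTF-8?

U+21AF = 0x21AF. UTF-8 uses 1 byte below 0x80, 2 below 0x800, 3 below 0x10000, 4 up to 0x10FFFF. 0x21AF is in U+0800–U+FFFF → 3 bytes.

3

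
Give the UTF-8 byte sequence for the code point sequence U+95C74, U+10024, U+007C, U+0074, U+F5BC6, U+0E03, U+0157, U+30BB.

U+95C74: 4-byte form → F2 95 B1 B4.
U+10024: 4-byte form → F0 90 80 A4.
U+007C: 1-byte form → 7C.
U+0074: 1-byte form → 74.
U+F5BC6: 4-byte form → F3 B5 AF 86.
U+0E03: 3-byte form → E0 B8 83.
U+0157: 2-byte form → C5 97.
U+30BB: 3-byte form → E3 82 BB.
Concatenated (22 bytes): F2 95 B1 B4 F0 90 80 A4 7C 74 F3 B5 AF 86 E0 B8 83 C5 97 E3 82 BB.

F2 95 B1 B4 F0 90 80 A4 7C 74 F3 B5 AF 86 E0 B8 83 C5 97 E3 82 BB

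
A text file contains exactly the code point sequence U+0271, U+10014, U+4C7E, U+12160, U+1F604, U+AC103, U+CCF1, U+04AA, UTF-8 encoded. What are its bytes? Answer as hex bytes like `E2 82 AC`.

C9 B1 F0 90 80 94 E4 B1 BE F0 92 85 A0 F0 9F 98 84 F2 AC 84 83 EC B3 B1 D2 AA

U+0271: 2-byte form → C9 B1.
U+10014: 4-byte form → F0 90 80 94.
U+4C7E: 3-byte form → E4 B1 BE.
U+12160: 4-byte form → F0 92 85 A0.
U+1F604: 4-byte form → F0 9F 98 84.
U+AC103: 4-byte form → F2 AC 84 83.
U+CCF1: 3-byte form → EC B3 B1.
U+04AA: 2-byte form → D2 AA.
Concatenated (26 bytes): C9 B1 F0 90 80 94 E4 B1 BE F0 92 85 A0 F0 9F 98 84 F2 AC 84 83 EC B3 B1 D2 AA.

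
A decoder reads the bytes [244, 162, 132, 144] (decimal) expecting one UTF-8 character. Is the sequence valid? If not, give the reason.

invalid (encodes a value above U+10FFFF)

Leading byte 0xF4 = 11110100 → 4-byte form.
Payload = 0x122110, which exceeds U+10FFFF, the maximum Unicode code point. (Leading bytes F5–FF, or F4 followed by ≥ 0x90, are invalid.)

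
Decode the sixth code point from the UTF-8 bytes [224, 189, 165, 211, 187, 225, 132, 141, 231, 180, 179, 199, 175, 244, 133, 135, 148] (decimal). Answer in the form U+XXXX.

Offset 0: leading byte 0xE0 = 11100000 → 3-byte char #1 = E0 BD A5.
Offset 3: leading byte 0xD3 = 11010011 → 2-byte char #2 = D3 BB.
Offset 5: leading byte 0xE1 = 11100001 → 3-byte char #3 = E1 84 8D.
Offset 8: leading byte 0xE7 = 11100111 → 3-byte char #4 = E7 B4 B3.
Offset 11: leading byte 0xC7 = 11000111 → 2-byte char #5 = C7 AF.
Offset 13: leading byte 0xF4 = 11110100 → 4-byte char #6 = F4 85 87 94.
Leading byte 0xF4 = 11110100 matches 11110xxx → 4-byte sequence.
Byte 1: 0xF4 = 11110100, payload 100 (3 bits).
Byte 2: 0x85 = 10000101 (10xxxxxx ✓), payload 000101.
Byte 3: 0x87 = 10000111 (10xxxxxx ✓), payload 000111.
Byte 4: 0x94 = 10010100 (10xxxxxx ✓), payload 010100.
Concatenate: 100000101000111010100 = 0x1051D4 (21 bits → U+1051D4).

U+1051D4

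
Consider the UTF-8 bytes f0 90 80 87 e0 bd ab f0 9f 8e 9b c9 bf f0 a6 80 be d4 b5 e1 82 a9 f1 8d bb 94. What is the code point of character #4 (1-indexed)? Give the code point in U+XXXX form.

U+027F

Offset 0: leading byte 0xF0 = 11110000 → 4-byte char #1 = F0 90 80 87.
Offset 4: leading byte 0xE0 = 11100000 → 3-byte char #2 = E0 BD AB.
Offset 7: leading byte 0xF0 = 11110000 → 4-byte char #3 = F0 9F 8E 9B.
Offset 11: leading byte 0xC9 = 11001001 → 2-byte char #4 = C9 BF.
Leading byte 0xC9 = 11001001 matches 110xxxxx → 2-byte sequence.
Byte 1: 0xC9 = 11001001, payload 01001 (5 bits).
Byte 2: 0xBF = 10111111 (10xxxxxx ✓), payload 111111.
Concatenate: 01001111111 = 0x27F (11 bits → U+027F).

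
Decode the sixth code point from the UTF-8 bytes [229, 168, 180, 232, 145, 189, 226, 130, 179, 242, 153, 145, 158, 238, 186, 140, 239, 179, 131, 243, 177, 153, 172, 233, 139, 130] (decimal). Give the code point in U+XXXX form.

U+FCC3

Offset 0: leading byte 0xE5 = 11100101 → 3-byte char #1 = E5 A8 B4.
Offset 3: leading byte 0xE8 = 11101000 → 3-byte char #2 = E8 91 BD.
Offset 6: leading byte 0xE2 = 11100010 → 3-byte char #3 = E2 82 B3.
Offset 9: leading byte 0xF2 = 11110010 → 4-byte char #4 = F2 99 91 9E.
Offset 13: leading byte 0xEE = 11101110 → 3-byte char #5 = EE BA 8C.
Offset 16: leading byte 0xEF = 11101111 → 3-byte char #6 = EF B3 83.
Leading byte 0xEF = 11101111 matches 1110xxxx → 3-byte sequence.
Byte 1: 0xEF = 11101111, payload 1111 (4 bits).
Byte 2: 0xB3 = 10110011 (10xxxxxx ✓), payload 110011.
Byte 3: 0x83 = 10000011 (10xxxxxx ✓), payload 000011.
Concatenate: 1111110011000011 = 0xFCC3 (16 bits → U+FCC3).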